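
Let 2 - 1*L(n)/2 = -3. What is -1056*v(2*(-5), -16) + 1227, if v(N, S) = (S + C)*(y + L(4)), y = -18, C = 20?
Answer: 35019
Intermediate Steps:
L(n) = 10 (L(n) = 4 - 2*(-3) = 4 + 6 = 10)
v(N, S) = -160 - 8*S (v(N, S) = (S + 20)*(-18 + 10) = (20 + S)*(-8) = -160 - 8*S)
-1056*v(2*(-5), -16) + 1227 = -1056*(-160 - 8*(-16)) + 1227 = -1056*(-160 + 128) + 1227 = -1056*(-32) + 1227 = 33792 + 1227 = 35019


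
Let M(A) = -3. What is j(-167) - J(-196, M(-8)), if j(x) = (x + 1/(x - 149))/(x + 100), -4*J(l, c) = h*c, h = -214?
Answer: 3450879/21172 ≈ 162.99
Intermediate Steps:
J(l, c) = 107*c/2 (J(l, c) = -(-107)*c/2 = 107*c/2)
j(x) = (x + 1/(-149 + x))/(100 + x)
j(-167) - J(-196, M(-8)) = (-1 - 1*(-167)**2 + 149*(-167))/(14900 - 1*(-167)**2 + 49*(-167)) - 107*(-3)/2 = (-1 - 1*27889 - 24883)/(14900 - 1*27889 - 8183) - 1*(-321/2) = (-1 - 27889 - 24883)/(14900 - 27889 - 8183) + 321/2 = -52773/(-21172) + 321/2 = -1/21172*(-52773) + 321/2 = 52773/21172 + 321/2 = 3450879/21172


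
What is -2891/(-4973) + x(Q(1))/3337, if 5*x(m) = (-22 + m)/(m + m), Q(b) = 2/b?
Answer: 9642294/16594901 ≈ 0.58104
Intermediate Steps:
x(m) = (-22 + m)/(10*m) (x(m) = ((-22 + m)/(m + m))/5 = ((-22 + m)/((2*m)))/5 = ((-22 + m)*(1/(2*m)))/5 = ((-22 + m)/(2*m))/5 = (-22 + m)/(10*m))
-2891/(-4973) + x(Q(1))/3337 = -2891/(-4973) + ((-22 + 2/1)/(10*((2/1))))/3337 = -2891*(-1/4973) + ((-22 + 2*1)/(10*((2*1))))*(1/3337) = 2891/4973 + ((⅒)*(-22 + 2)/2)*(1/3337) = 2891/4973 + ((⅒)*(½)*(-20))*(1/3337) = 2891/4973 - 1*1/3337 = 2891/4973 - 1/3337 = 9642294/16594901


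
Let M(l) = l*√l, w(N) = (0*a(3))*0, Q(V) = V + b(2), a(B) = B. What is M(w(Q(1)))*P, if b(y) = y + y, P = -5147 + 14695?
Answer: 0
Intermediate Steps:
P = 9548
b(y) = 2*y
Q(V) = 4 + V (Q(V) = V + 2*2 = V + 4 = 4 + V)
w(N) = 0 (w(N) = (0*3)*0 = 0*0 = 0)
M(l) = l^(3/2)
M(w(Q(1)))*P = 0^(3/2)*9548 = 0*9548 = 0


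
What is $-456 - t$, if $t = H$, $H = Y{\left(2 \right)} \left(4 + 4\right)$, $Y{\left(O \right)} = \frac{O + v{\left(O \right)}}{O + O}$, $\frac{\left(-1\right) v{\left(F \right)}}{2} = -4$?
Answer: $-476$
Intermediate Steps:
$v{\left(F \right)} = 8$ ($v{\left(F \right)} = \left(-2\right) \left(-4\right) = 8$)
$Y{\left(O \right)} = \frac{8 + O}{2 O}$ ($Y{\left(O \right)} = \frac{O + 8}{O + O} = \frac{8 + O}{2 O}$)
$H = 20$ ($H = \frac{8 + 2}{2 \cdot 2} \left(4 + 4\right) = \frac{1}{2} \cdot \frac{1}{2} \cdot 10 \cdot 8 = \frac{5}{2} \cdot 8 = 20$)
$t = 20$
$-456 - t = -456 - 20 = -476$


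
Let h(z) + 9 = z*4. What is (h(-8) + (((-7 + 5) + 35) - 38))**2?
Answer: 2116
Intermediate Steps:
h(z) = -9 + 4*z (h(z) = -9 + z*4 = -9 + 4*z)
(h(-8) + (((-7 + 5) + 35) - 38))**2 = ((-9 + 4*(-8)) + (((-7 + 5) + 35) - 38))**2 = ((-9 - 32) + ((-2 + 35) - 38))**2 = (-41 + (33 - 38))**2 = (-41 - 5)**2 = (-46)**2 = 2116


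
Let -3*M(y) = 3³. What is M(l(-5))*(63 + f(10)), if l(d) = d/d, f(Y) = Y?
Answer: -657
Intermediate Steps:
l(d) = 1
M(y) = -9 (M(y) = -⅓*3³ = -⅓*27 = -9)
M(l(-5))*(63 + f(10)) = -9*(63 + 10) = -9*73 = -657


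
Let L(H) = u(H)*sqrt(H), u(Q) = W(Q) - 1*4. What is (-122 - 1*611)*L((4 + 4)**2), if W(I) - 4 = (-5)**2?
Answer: -146600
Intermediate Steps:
W(I) = 29 (W(I) = 4 + (-5)**2 = 4 + 25 = 29)
u(Q) = 25 (u(Q) = 29 - 1*4 = 29 - 4 = 25)
L(H) = 25*sqrt(H)
(-122 - 1*611)*L((4 + 4)**2) = (-122 - 1*611)*(25*sqrt((4 + 4)**2)) = (-122 - 611)*(25*sqrt(8**2)) = -18325*sqrt(64) = -18325*8 = -733*200 = -146600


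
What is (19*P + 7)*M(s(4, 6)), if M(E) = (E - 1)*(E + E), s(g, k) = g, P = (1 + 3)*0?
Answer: 168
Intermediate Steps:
P = 0 (P = 4*0 = 0)
M(E) = 2*E*(-1 + E) (M(E) = (-1 + E)*(2*E) = 2*E*(-1 + E))
(19*P + 7)*M(s(4, 6)) = (19*0 + 7)*(2*4*(-1 + 4)) = (0 + 7)*(2*4*3) = 7*24 = 168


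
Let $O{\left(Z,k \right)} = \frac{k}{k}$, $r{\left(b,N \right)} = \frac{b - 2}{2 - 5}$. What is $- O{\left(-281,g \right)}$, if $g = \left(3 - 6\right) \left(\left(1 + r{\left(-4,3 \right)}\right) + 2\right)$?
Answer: $-1$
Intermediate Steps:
$r{\left(b,N \right)} = \frac{2}{3} - \frac{b}{3}$ ($r{\left(b,N \right)} = \frac{-2 + b}{-3} = \left(-2 + b\right) \left(- \frac{1}{3}\right) = \frac{2}{3} - \frac{b}{3}$)
$g = -15$ ($g = \left(3 - 6\right) \left(\left(1 + \left(\frac{2}{3} - - \frac{4}{3}\right)\right) + 2\right) = - 3 \left(\left(1 + \left(\frac{2}{3} + \frac{4}{3}\right)\right) + 2\right) = - 3 \left(\left(1 + 2\right) + 2\right) = - 3 \left(3 + 2\right) = \left(-3\right) 5 = -15$)
$O{\left(Z,k \right)} = 1$
$- O{\left(-281,g \right)} = \left(-1\right) 1 = -1$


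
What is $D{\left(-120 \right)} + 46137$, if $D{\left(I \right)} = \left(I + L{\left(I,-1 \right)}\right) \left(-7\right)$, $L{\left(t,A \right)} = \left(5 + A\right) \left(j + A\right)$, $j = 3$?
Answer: $46921$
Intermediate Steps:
$L{\left(t,A \right)} = \left(3 + A\right) \left(5 + A\right)$ ($L{\left(t,A \right)} = \left(5 + A\right) \left(3 + A\right) = \left(3 + A\right) \left(5 + A\right)$)
$D{\left(I \right)} = -56 - 7 I$ ($D{\left(I \right)} = \left(I + \left(15 + \left(-1\right)^{2} + 8 \left(-1\right)\right)\right) \left(-7\right) = \left(I + \left(15 + 1 - 8\right)\right) \left(-7\right) = \left(I + 8\right) \left(-7\right) = \left(8 + I\right) \left(-7\right) = -56 - 7 I$)
$D{\left(-120 \right)} + 46137 = \left(-56 - -840\right) + 46137 = \left(-56 + 840\right) + 46137 = 784 + 46137 = 46921$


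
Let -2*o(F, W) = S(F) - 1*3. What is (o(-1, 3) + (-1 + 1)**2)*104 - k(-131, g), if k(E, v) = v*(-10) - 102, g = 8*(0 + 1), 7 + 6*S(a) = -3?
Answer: 1274/3 ≈ 424.67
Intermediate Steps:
S(a) = -5/3 (S(a) = -7/6 + (1/6)*(-3) = -7/6 - 1/2 = -5/3)
g = 8 (g = 8*1 = 8)
k(E, v) = -102 - 10*v (k(E, v) = -10*v - 102 = -102 - 10*v)
o(F, W) = 7/3 (o(F, W) = -(-5/3 - 1*3)/2 = -(-5/3 - 3)/2 = -1/2*(-14/3) = 7/3)
(o(-1, 3) + (-1 + 1)**2)*104 - k(-131, g) = (7/3 + (-1 + 1)**2)*104 - (-102 - 10*8) = (7/3 + 0**2)*104 - (-102 - 80) = (7/3 + 0)*104 - 1*(-182) = (7/3)*104 + 182 = 728/3 + 182 = 1274/3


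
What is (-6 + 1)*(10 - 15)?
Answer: 25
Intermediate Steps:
(-6 + 1)*(10 - 15) = -5*(-5) = 25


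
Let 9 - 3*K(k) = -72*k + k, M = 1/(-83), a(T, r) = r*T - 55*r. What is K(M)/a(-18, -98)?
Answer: 338/890673 ≈ 0.00037949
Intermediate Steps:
a(T, r) = -55*r + T*r (a(T, r) = T*r - 55*r = -55*r + T*r)
M = -1/83 ≈ -0.012048
K(k) = 3 + 71*k/3 (K(k) = 3 - (-72*k + k)/3 = 3 - (-71)*k/3 = 3 + 71*k/3)
K(M)/a(-18, -98) = (3 + (71/3)*(-1/83))/((-98*(-55 - 18))) = (3 - 71/249)/((-98*(-73))) = (676/249)/7154 = (676/249)*(1/7154) = 338/890673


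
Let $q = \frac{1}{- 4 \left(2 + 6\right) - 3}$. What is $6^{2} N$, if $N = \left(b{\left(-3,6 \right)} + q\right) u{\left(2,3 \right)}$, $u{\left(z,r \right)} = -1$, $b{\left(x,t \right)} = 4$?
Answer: $- \frac{5004}{35} \approx -142.97$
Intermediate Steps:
$q = - \frac{1}{35}$ ($q = \frac{1}{\left(-4\right) 8 - 3} = \frac{1}{-32 - 3} = \frac{1}{-35} = - \frac{1}{35} \approx -0.028571$)
$N = - \frac{139}{35}$ ($N = \left(4 - \frac{1}{35}\right) \left(-1\right) = \frac{139}{35} \left(-1\right) = - \frac{139}{35} \approx -3.9714$)
$6^{2} N = 6^{2} \left(- \frac{139}{35}\right) = 36 \left(- \frac{139}{35}\right) = - \frac{5004}{35}$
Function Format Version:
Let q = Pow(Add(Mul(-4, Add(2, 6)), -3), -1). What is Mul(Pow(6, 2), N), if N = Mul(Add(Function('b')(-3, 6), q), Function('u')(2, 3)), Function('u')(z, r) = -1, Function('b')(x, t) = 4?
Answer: Rational(-5004, 35) ≈ -142.97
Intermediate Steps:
q = Rational(-1, 35) (q = Pow(Add(Mul(-4, 8), -3), -1) = Pow(Add(-32, -3), -1) = Pow(-35, -1) = Rational(-1, 35) ≈ -0.028571)
N = Rational(-139, 35) (N = Mul(Add(4, Rational(-1, 35)), -1) = Mul(Rational(139, 35), -1) = Rational(-139, 35) ≈ -3.9714)
Mul(Pow(6, 2), N) = Mul(Pow(6, 2), Rational(-139, 35)) = Mul(36, Rational(-139, 35)) = Rational(-5004, 35)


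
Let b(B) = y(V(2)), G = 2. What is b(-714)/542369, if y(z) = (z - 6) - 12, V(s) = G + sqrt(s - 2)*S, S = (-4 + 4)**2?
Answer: -16/542369 ≈ -2.9500e-5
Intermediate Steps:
S = 0 (S = 0**2 = 0)
V(s) = 2 (V(s) = 2 + sqrt(s - 2)*0 = 2 + sqrt(-2 + s)*0 = 2 + 0 = 2)
y(z) = -18 + z (y(z) = (-6 + z) - 12 = -18 + z)
b(B) = -16 (b(B) = -18 + 2 = -16)
b(-714)/542369 = -16/542369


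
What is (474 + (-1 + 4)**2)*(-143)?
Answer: -69069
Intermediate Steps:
(474 + (-1 + 4)**2)*(-143) = (474 + 3**2)*(-143) = (474 + 9)*(-143) = 483*(-143) = -69069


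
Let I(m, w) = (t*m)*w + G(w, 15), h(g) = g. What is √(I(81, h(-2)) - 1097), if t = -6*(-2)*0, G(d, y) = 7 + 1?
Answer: 33*I ≈ 33.0*I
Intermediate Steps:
G(d, y) = 8
t = 0 (t = 12*0 = 0)
I(m, w) = 8 (I(m, w) = (0*m)*w + 8 = 0*w + 8 = 0 + 8 = 8)
√(I(81, h(-2)) - 1097) = √(8 - 1097) = √(-1089) = 33*I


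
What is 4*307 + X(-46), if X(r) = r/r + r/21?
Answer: 25763/21 ≈ 1226.8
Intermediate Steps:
X(r) = 1 + r/21 (X(r) = 1 + r*(1/21) = 1 + r/21)
4*307 + X(-46) = 4*307 + (1 + (1/21)*(-46)) = 1228 + (1 - 46/21) = 1228 - 25/21 = 25763/21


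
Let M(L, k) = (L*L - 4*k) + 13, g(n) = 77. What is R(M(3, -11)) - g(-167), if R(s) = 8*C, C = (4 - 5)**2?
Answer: -69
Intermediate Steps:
C = 1 (C = (-1)**2 = 1)
M(L, k) = 13 + L**2 - 4*k (M(L, k) = (L**2 - 4*k) + 13 = 13 + L**2 - 4*k)
R(s) = 8 (R(s) = 8*1 = 8)
R(M(3, -11)) - g(-167) = 8 - 1*77 = 8 - 77 = -69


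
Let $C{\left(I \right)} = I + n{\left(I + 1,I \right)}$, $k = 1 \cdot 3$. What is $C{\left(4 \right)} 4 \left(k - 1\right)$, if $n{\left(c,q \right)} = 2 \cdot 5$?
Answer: $112$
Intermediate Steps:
$k = 3$
$n{\left(c,q \right)} = 10$
$C{\left(I \right)} = 10 + I$ ($C{\left(I \right)} = I + 10 = 10 + I$)
$C{\left(4 \right)} 4 \left(k - 1\right) = \left(10 + 4\right) 4 \left(3 - 1\right) = 14 \cdot 4 \cdot 2 = 14 \cdot 8 = 112$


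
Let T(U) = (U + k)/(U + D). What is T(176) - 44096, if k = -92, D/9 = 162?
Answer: -36026390/817 ≈ -44096.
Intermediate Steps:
D = 1458 (D = 9*162 = 1458)
T(U) = (-92 + U)/(1458 + U) (T(U) = (U - 92)/(U + 1458) = (-92 + U)/(1458 + U))
T(176) - 44096 = (-92 + 176)/(1458 + 176) - 44096 = 84/1634 - 44096 = (1/1634)*84 - 44096 = 42/817 - 44096 = -36026390/817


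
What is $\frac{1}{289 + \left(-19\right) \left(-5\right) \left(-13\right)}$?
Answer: $- \frac{1}{946} \approx -0.0010571$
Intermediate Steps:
$\frac{1}{289 + \left(-19\right) \left(-5\right) \left(-13\right)} = \frac{1}{289 + 95 \left(-13\right)} = \frac{1}{289 - 1235} = \frac{1}{-946} = - \frac{1}{946}$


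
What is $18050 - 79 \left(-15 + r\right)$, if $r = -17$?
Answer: $20578$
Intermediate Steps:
$18050 - 79 \left(-15 + r\right) = 18050 - 79 \left(-15 - 17\right) = 18050 - -2528 = 18050 + 2528 = 20578$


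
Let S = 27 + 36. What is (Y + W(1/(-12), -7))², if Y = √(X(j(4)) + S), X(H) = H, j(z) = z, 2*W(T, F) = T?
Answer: 38593/576 - √67/12 ≈ 66.320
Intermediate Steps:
W(T, F) = T/2
S = 63
Y = √67 (Y = √(4 + 63) = √67 ≈ 8.1853)
(Y + W(1/(-12), -7))² = (√67 + (½)/(-12))² = (√67 + (½)*(-1/12))² = (√67 - 1/24)² = (-1/24 + √67)²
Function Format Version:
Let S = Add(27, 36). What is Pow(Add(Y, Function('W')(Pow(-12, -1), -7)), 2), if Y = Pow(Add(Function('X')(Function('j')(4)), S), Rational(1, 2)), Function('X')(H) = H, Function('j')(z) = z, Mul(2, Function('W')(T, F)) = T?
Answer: Add(Rational(38593, 576), Mul(Rational(-1, 12), Pow(67, Rational(1, 2)))) ≈ 66.320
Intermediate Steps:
Function('W')(T, F) = Mul(Rational(1, 2), T)
S = 63
Y = Pow(67, Rational(1, 2)) (Y = Pow(Add(4, 63), Rational(1, 2)) = Pow(67, Rational(1, 2)) ≈ 8.1853)
Pow(Add(Y, Function('W')(Pow(-12, -1), -7)), 2) = Pow(Add(Pow(67, Rational(1, 2)), Mul(Rational(1, 2), Pow(-12, -1))), 2) = Pow(Add(Pow(67, Rational(1, 2)), Mul(Rational(1, 2), Rational(-1, 12))), 2) = Pow(Add(Pow(67, Rational(1, 2)), Rational(-1, 24)), 2) = Pow(Add(Rational(-1, 24), Pow(67, Rational(1, 2))), 2)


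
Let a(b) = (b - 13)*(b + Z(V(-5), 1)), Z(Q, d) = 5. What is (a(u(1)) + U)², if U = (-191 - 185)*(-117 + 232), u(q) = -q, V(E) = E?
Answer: 1874543616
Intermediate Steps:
U = -43240 (U = -376*115 = -43240)
a(b) = (-13 + b)*(5 + b) (a(b) = (b - 13)*(b + 5) = (-13 + b)*(5 + b))
(a(u(1)) + U)² = ((-65 + (-1*1)² - (-8)) - 43240)² = ((-65 + (-1)² - 8*(-1)) - 43240)² = ((-65 + 1 + 8) - 43240)² = (-56 - 43240)² = (-43296)² = 1874543616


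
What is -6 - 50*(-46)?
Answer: 2294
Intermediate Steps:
-6 - 50*(-46) = -6 + 2300 = 2294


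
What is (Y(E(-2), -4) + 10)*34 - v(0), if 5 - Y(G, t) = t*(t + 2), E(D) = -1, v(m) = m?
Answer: 238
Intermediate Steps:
Y(G, t) = 5 - t*(2 + t) (Y(G, t) = 5 - t*(t + 2) = 5 - t*(2 + t))
(Y(E(-2), -4) + 10)*34 - v(0) = ((5 - 1*(-4)² - 2*(-4)) + 10)*34 - 1*0 = ((5 - 1*16 + 8) + 10)*34 + 0 = ((5 - 16 + 8) + 10)*34 + 0 = (-3 + 10)*34 + 0 = 7*34 + 0 = 238 + 0 = 238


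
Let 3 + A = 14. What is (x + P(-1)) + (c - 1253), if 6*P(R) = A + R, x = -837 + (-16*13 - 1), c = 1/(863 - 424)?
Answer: -3025585/1317 ≈ -2297.3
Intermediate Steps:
A = 11 (A = -3 + 14 = 11)
c = 1/439 ≈ 0.0022779
x = -1046 (x = -837 + (-208 - 1) = -837 - 209 = -1046)
P(R) = 11/6 + R/6 (P(R) = (11 + R)/6 = 11/6 + R/6)
(x + P(-1)) + (c - 1253) = (-1046 + (11/6 + (⅙)*(-1))) + (1/439 - 1253) = (-1046 + (11/6 - ⅙)) - 550066/439 = (-1046 + 5/3) - 550066/439 = -3133/3 - 550066/439 = -3025585/1317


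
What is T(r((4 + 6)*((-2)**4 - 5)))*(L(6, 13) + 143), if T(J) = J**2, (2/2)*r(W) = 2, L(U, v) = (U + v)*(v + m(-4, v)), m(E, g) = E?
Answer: 1256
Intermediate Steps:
L(U, v) = (-4 + v)*(U + v) (L(U, v) = (U + v)*(v - 4) = (U + v)*(-4 + v) = (-4 + v)*(U + v))
r(W) = 2
T(r((4 + 6)*((-2)**4 - 5)))*(L(6, 13) + 143) = 2**2*((13**2 - 4*6 - 4*13 + 6*13) + 143) = 4*((169 - 24 - 52 + 78) + 143) = 4*(171 + 143) = 4*314 = 1256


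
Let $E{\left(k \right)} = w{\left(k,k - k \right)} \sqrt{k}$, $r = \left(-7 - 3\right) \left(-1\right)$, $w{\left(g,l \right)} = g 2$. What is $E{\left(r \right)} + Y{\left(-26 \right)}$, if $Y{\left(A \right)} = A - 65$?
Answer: $-91 + 20 \sqrt{10} \approx -27.754$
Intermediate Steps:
$w{\left(g,l \right)} = 2 g$
$r = 10$ ($r = \left(-10\right) \left(-1\right) = 10$)
$Y{\left(A \right)} = -65 + A$
$E{\left(k \right)} = 2 k^{\frac{3}{2}}$ ($E{\left(k \right)} = 2 k \sqrt{k} = 2 k^{\frac{3}{2}}$)
$E{\left(r \right)} + Y{\left(-26 \right)} = 2 \cdot 10^{\frac{3}{2}} - 91 = 2 \cdot 10 \sqrt{10} - 91 = 20 \sqrt{10} - 91 = -91 + 20 \sqrt{10}$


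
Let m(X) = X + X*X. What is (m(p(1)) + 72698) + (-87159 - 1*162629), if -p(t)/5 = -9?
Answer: -175020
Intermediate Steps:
p(t) = 45 (p(t) = -5*(-9) = 45)
m(X) = X + X²
(m(p(1)) + 72698) + (-87159 - 1*162629) = (45*(1 + 45) + 72698) + (-87159 - 1*162629) = (45*46 + 72698) + (-87159 - 162629) = (2070 + 72698) - 249788 = 74768 - 249788 = -175020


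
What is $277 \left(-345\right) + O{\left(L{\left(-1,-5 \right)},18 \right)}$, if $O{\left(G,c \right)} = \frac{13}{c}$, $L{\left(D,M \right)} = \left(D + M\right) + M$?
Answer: $- \frac{1720157}{18} \approx -95564.0$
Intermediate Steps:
$L{\left(D,M \right)} = D + 2 M$
$277 \left(-345\right) + O{\left(L{\left(-1,-5 \right)},18 \right)} = 277 \left(-345\right) + \frac{13}{18} = -95565 + 13 \cdot \frac{1}{18} = -95565 + \frac{13}{18} = - \frac{1720157}{18}$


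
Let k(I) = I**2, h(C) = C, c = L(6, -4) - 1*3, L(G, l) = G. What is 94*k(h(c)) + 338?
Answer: 1184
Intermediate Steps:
c = 3 (c = 6 - 1*3 = 6 - 3 = 3)
94*k(h(c)) + 338 = 94*3**2 + 338 = 94*9 + 338 = 846 + 338 = 1184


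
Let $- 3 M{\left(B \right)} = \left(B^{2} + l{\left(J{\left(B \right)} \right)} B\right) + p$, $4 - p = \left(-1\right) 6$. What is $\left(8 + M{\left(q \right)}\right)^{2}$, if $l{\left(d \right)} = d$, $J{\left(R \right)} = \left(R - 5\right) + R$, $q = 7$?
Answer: $\frac{9604}{9} \approx 1067.1$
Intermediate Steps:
$J{\left(R \right)} = -5 + 2 R$ ($J{\left(R \right)} = \left(-5 + R\right) + R = -5 + 2 R$)
$p = 10$ ($p = 4 - \left(-1\right) 6 = 4 - -6 = 4 + 6 = 10$)
$M{\left(B \right)} = - \frac{10}{3} - \frac{B^{2}}{3} - \frac{B \left(-5 + 2 B\right)}{3}$ ($M{\left(B \right)} = - \frac{\left(B^{2} + \left(-5 + 2 B\right) B\right) + 10}{3} = - \frac{\left(B^{2} + B \left(-5 + 2 B\right)\right) + 10}{3} = - \frac{10 + B^{2} + B \left(-5 + 2 B\right)}{3} = - \frac{10}{3} - \frac{B^{2}}{3} - \frac{B \left(-5 + 2 B\right)}{3}$)
$\left(8 + M{\left(q \right)}\right)^{2} = \left(8 - \frac{122}{3}\right)^{2} = \left(- \frac{98}{3}\right)^{2} = \frac{9604}{9}$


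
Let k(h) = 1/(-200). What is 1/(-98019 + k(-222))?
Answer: -200/19603801 ≈ -1.0202e-5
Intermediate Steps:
k(h) = -1/200
1/(-98019 + k(-222)) = 1/(-98019 - 1/200) = 1/(-19603801/200) = -200/19603801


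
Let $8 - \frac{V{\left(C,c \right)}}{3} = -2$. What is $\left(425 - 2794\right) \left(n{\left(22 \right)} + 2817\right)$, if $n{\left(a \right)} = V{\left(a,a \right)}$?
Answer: $-6744543$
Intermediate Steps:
$V{\left(C,c \right)} = 30$ ($V{\left(C,c \right)} = 24 - -6 = 24 + 6 = 30$)
$n{\left(a \right)} = 30$
$\left(425 - 2794\right) \left(n{\left(22 \right)} + 2817\right) = \left(425 - 2794\right) \left(30 + 2817\right) = \left(-2369\right) 2847 = -6744543$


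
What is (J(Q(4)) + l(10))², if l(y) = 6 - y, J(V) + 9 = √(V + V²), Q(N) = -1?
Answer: 169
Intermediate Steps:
J(V) = -9 + √(V + V²)
(J(Q(4)) + l(10))² = ((-9 + √(-(1 - 1))) + (6 - 1*10))² = ((-9 + √(-1*0)) + (6 - 10))² = ((-9 + √0) - 4)² = ((-9 + 0) - 4)² = (-9 - 4)² = (-13)² = 169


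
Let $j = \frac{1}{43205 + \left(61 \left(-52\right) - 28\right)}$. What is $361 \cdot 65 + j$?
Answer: $\frac{938717326}{40005} \approx 23465.0$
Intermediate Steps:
$j = \frac{1}{40005}$ ($j = \frac{1}{43205 - 3200} = \frac{1}{40005} \approx 2.4997 \cdot 10^{-5}$)
$361 \cdot 65 + j = 361 \cdot 65 + \frac{1}{40005} = 23465 + \frac{1}{40005} = \frac{938717326}{40005}$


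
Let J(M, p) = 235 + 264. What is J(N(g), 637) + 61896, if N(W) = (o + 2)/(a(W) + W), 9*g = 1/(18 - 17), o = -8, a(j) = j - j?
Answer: 62395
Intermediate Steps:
a(j) = 0
g = ⅑ (g = 1/(9*(18 - 17)) = (⅑)/1 = (⅑)*1 = ⅑ ≈ 0.11111)
N(W) = -6/W (N(W) = (-8 + 2)/(0 + W) = -6/W)
J(M, p) = 499
J(N(g), 637) + 61896 = 499 + 61896 = 62395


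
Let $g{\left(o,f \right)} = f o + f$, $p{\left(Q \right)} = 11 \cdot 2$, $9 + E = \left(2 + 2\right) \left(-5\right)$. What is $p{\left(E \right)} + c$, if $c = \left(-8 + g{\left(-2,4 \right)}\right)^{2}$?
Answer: $166$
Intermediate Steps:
$E = -29$ ($E = -9 + \left(2 + 2\right) \left(-5\right) = -9 + 4 \left(-5\right) = -9 - 20 = -29$)
$p{\left(Q \right)} = 22$
$g{\left(o,f \right)} = f + f o$
$c = 144$ ($c = \left(-8 + 4 \left(1 - 2\right)\right)^{2} = \left(-8 + 4 \left(-1\right)\right)^{2} = \left(-8 - 4\right)^{2} = \left(-12\right)^{2} = 144$)
$p{\left(E \right)} + c = 22 + 144 = 166$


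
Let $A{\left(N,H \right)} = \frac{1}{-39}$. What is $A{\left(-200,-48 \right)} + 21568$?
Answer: $\frac{841151}{39} \approx 21568.0$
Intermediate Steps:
$A{\left(N,H \right)} = - \frac{1}{39}$
$A{\left(-200,-48 \right)} + 21568 = - \frac{1}{39} + 21568 = \frac{841151}{39}$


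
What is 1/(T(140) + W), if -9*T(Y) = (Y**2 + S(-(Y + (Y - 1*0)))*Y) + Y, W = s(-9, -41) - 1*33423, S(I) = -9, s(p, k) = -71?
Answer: -3/106642 ≈ -2.8132e-5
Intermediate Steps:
W = -33494 (W = -71 - 1*33423 = -71 - 33423 = -33494)
T(Y) = -Y**2/9 + 8*Y/9 (T(Y) = -((Y**2 - 9*Y) + Y)/9 = -(Y**2 - 8*Y)/9 = -Y**2/9 + 8*Y/9)
1/(T(140) + W) = 1/((1/9)*140*(8 - 1*140) - 33494) = 1/((1/9)*140*(8 - 140) - 33494) = 1/((1/9)*140*(-132) - 33494) = 1/(-6160/3 - 33494) = 1/(-106642/3) = -3/106642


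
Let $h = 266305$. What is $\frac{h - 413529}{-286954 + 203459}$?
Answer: $\frac{147224}{83495} \approx 1.7633$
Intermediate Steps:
$\frac{h - 413529}{-286954 + 203459} = \frac{266305 - 413529}{-286954 + 203459} = - \frac{147224}{-83495} = \left(-147224\right) \left(- \frac{1}{83495}\right) = \frac{147224}{83495}$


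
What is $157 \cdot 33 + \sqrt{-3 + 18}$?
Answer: $5181 + \sqrt{15} \approx 5184.9$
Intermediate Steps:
$157 \cdot 33 + \sqrt{-3 + 18} = 5181 + \sqrt{15}$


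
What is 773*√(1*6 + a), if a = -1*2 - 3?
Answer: 773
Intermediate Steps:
a = -5 (a = -2 - 3 = -5)
773*√(1*6 + a) = 773*√(1*6 - 5) = 773*√(6 - 5) = 773*√1 = 773*1 = 773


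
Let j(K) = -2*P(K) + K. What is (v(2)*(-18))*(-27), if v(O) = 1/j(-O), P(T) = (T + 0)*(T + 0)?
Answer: -243/5 ≈ -48.600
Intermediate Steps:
P(T) = T² (P(T) = T*T = T²)
j(K) = K - 2*K² (j(K) = -2*K² + K = K - 2*K²)
v(O) = -1/(O*(1 + 2*O)) (v(O) = 1/((-O)*(1 - (-2)*O)) = 1/((-O)*(1 + 2*O)) = 1/(-O*(1 + 2*O)) = -1/(O*(1 + 2*O)))
(v(2)*(-18))*(-27) = (-1/(2*(1 + 2*2))*(-18))*(-27) = (-1*½/(1 + 4)*(-18))*(-27) = (-1*½/5*(-18))*(-27) = (-1*½*⅕*(-18))*(-27) = -⅒*(-18)*(-27) = (9/5)*(-27) = -243/5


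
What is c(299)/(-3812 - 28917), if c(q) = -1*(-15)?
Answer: -15/32729 ≈ -0.00045831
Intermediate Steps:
c(q) = 15
c(299)/(-3812 - 28917) = 15/(-3812 - 28917) = 15/(-32729) = 15*(-1/32729) = -15/32729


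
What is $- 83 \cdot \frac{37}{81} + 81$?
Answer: $\frac{3490}{81} \approx 43.086$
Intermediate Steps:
$- 83 \cdot \frac{37}{81} + 81 = - 83 \cdot 37 \cdot \frac{1}{81} + 81 = \left(-83\right) \frac{37}{81} + 81 = - \frac{3071}{81} + 81 = \frac{3490}{81}$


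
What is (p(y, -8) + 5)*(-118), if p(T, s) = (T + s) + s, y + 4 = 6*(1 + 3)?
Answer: -1062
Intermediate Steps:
y = 20 (y = -4 + 6*(1 + 3) = -4 + 6*4 = -4 + 24 = 20)
p(T, s) = T + 2*s
(p(y, -8) + 5)*(-118) = ((20 + 2*(-8)) + 5)*(-118) = ((20 - 16) + 5)*(-118) = (4 + 5)*(-118) = 9*(-118) = -1062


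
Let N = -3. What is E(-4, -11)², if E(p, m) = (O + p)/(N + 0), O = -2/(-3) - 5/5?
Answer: 169/81 ≈ 2.0864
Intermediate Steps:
O = -⅓ (O = -2*(-⅓) - 5*⅕ = ⅔ - 1 = -⅓ ≈ -0.33333)
E(p, m) = ⅑ - p/3 (E(p, m) = (-⅓ + p)/(-3 + 0) = (-⅓ + p)/(-3) = (-⅓ + p)*(-⅓) = ⅑ - p/3)
E(-4, -11)² = (⅑ - ⅓*(-4))² = (⅑ + 4/3)² = (13/9)² = 169/81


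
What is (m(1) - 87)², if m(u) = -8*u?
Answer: 9025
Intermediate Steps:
(m(1) - 87)² = (-8*1 - 87)² = (-8 - 87)² = (-95)² = 9025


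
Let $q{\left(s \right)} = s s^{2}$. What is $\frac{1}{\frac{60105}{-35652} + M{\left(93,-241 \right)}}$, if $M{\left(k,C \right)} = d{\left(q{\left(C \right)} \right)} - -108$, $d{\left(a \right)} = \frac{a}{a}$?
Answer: $\frac{11884}{1275321} \approx 0.0093184$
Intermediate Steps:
$q{\left(s \right)} = s^{3}$
$d{\left(a \right)} = 1$
$M{\left(k,C \right)} = 109$ ($M{\left(k,C \right)} = 1 - -108 = 1 + 108 = 109$)
$\frac{1}{\frac{60105}{-35652} + M{\left(93,-241 \right)}} = \frac{1}{\frac{60105}{-35652} + 109} = \frac{1}{60105 \left(- \frac{1}{35652}\right) + 109} = \frac{1}{- \frac{20035}{11884} + 109} = \frac{1}{\frac{1275321}{11884}} = \frac{11884}{1275321}$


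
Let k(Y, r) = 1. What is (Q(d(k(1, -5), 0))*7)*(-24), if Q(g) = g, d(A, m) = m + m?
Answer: 0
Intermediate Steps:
d(A, m) = 2*m
(Q(d(k(1, -5), 0))*7)*(-24) = ((2*0)*7)*(-24) = (0*7)*(-24) = 0*(-24) = 0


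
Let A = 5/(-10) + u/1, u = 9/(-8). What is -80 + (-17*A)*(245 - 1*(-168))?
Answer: 90633/8 ≈ 11329.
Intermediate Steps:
u = -9/8 (u = 9*(-⅛) = -9/8 ≈ -1.1250)
A = -13/8 (A = 5/(-10) - 9/8/1 = 5*(-⅒) - 9/8*1 = -½ - 9/8 = -13/8 ≈ -1.6250)
-80 + (-17*A)*(245 - 1*(-168)) = -80 + (-17*(-13/8))*(245 - 1*(-168)) = -80 + 221*(245 + 168)/8 = -80 + (221/8)*413 = -80 + 91273/8 = 90633/8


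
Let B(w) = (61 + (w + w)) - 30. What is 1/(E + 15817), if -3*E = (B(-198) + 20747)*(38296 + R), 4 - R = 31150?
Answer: -1/48561283 ≈ -2.0593e-8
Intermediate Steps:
R = -31146 (R = 4 - 1*31150 = 4 - 31150 = -31146)
B(w) = 31 + 2*w (B(w) = (61 + 2*w) - 30 = 31 + 2*w)
E = -48577100 (E = -((31 + 2*(-198)) + 20747)*(38296 - 31146)/3 = -((31 - 396) + 20747)*7150/3 = -(-365 + 20747)*7150/3 = -6794*7150 = -1/3*145731300 = -48577100)
1/(E + 15817) = 1/(-48577100 + 15817) = 1/(-48561283) = -1/48561283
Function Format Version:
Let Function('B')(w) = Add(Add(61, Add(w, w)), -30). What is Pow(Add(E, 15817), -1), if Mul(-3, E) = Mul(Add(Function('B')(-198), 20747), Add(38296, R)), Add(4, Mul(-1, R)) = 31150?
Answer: Rational(-1, 48561283) ≈ -2.0593e-8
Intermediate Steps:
R = -31146 (R = Add(4, Mul(-1, 31150)) = Add(4, -31150) = -31146)
Function('B')(w) = Add(31, Mul(2, w)) (Function('B')(w) = Add(Add(61, Mul(2, w)), -30) = Add(31, Mul(2, w)))
E = -48577100 (E = Mul(Rational(-1, 3), Mul(Add(Add(31, Mul(2, -198)), 20747), Add(38296, -31146))) = Mul(Rational(-1, 3), Mul(Add(Add(31, -396), 20747), 7150)) = Mul(Rational(-1, 3), Mul(Add(-365, 20747), 7150)) = Mul(Rational(-1, 3), Mul(20382, 7150)) = Mul(Rational(-1, 3), 145731300) = -48577100)
Pow(Add(E, 15817), -1) = Pow(Add(-48577100, 15817), -1) = Pow(-48561283, -1) = Rational(-1, 48561283)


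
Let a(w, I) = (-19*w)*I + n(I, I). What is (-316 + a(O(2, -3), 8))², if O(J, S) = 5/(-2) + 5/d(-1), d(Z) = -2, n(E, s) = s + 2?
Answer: 206116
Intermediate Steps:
n(E, s) = 2 + s
O(J, S) = -5 (O(J, S) = 5/(-2) + 5/(-2) = 5*(-½) + 5*(-½) = -5/2 - 5/2 = -5)
a(w, I) = 2 + I - 19*I*w (a(w, I) = (-19*w)*I + (2 + I) = -19*I*w + (2 + I) = 2 + I - 19*I*w)
(-316 + a(O(2, -3), 8))² = (-316 + (2 + 8 - 19*8*(-5)))² = (-316 + (2 + 8 + 760))² = (-316 + 770)² = 454² = 206116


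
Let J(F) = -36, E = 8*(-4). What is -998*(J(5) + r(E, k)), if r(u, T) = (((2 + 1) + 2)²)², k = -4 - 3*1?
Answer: -587822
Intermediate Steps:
E = -32
k = -7 (k = -4 - 3 = -7)
r(u, T) = 625 (r(u, T) = ((3 + 2)²)² = (5²)² = 25² = 625)
-998*(J(5) + r(E, k)) = -998*(-36 + 625) = -998*589 = -587822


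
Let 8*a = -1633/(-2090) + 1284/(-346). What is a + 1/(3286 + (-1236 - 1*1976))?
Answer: -37746747/107024720 ≈ -0.35269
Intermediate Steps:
a = -1059271/2892560 (a = (-1633/(-2090) + 1284/(-346))/8 = (-1633*(-1/2090) + 1284*(-1/346))/8 = (1633/2090 - 642/173)/8 = (⅛)*(-1059271/361570) = -1059271/2892560 ≈ -0.36621)
a + 1/(3286 + (-1236 - 1*1976)) = -1059271/2892560 + 1/(3286 + (-1236 - 1*1976)) = -1059271/2892560 + 1/(3286 + (-1236 - 1976)) = -1059271/2892560 + 1/(3286 - 3212) = -1059271/2892560 + 1/74 = -37746747/107024720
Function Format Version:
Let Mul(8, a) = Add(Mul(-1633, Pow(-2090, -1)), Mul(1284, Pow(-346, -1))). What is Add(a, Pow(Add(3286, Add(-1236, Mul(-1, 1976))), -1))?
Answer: Rational(-37746747, 107024720) ≈ -0.35269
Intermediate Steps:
a = Rational(-1059271, 2892560) (a = Mul(Rational(1, 8), Add(Mul(-1633, Pow(-2090, -1)), Mul(1284, Pow(-346, -1)))) = Mul(Rational(1, 8), Add(Mul(-1633, Rational(-1, 2090)), Mul(1284, Rational(-1, 346)))) = Mul(Rational(1, 8), Add(Rational(1633, 2090), Rational(-642, 173))) = Mul(Rational(1, 8), Rational(-1059271, 361570)) = Rational(-1059271, 2892560) ≈ -0.36621)
Add(a, Pow(Add(3286, Add(-1236, Mul(-1, 1976))), -1)) = Add(Rational(-1059271, 2892560), Pow(Add(3286, Add(-1236, Mul(-1, 1976))), -1)) = Add(Rational(-1059271, 2892560), Pow(Add(3286, Add(-1236, -1976)), -1)) = Add(Rational(-1059271, 2892560), Pow(Add(3286, -3212), -1)) = Add(Rational(-1059271, 2892560), Pow(74, -1)) = Add(Rational(-1059271, 2892560), Rational(1, 74)) = Rational(-37746747, 107024720)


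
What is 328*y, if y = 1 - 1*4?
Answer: -984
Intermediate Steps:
y = -3 (y = 1 - 4 = -3)
328*y = 328*(-3) = -984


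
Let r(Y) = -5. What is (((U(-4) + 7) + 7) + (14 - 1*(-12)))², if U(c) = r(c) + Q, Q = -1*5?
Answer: 900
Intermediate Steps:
Q = -5
U(c) = -10 (U(c) = -5 - 5 = -10)
(((U(-4) + 7) + 7) + (14 - 1*(-12)))² = (((-10 + 7) + 7) + (14 - 1*(-12)))² = ((-3 + 7) + (14 + 12))² = (4 + 26)² = 30² = 900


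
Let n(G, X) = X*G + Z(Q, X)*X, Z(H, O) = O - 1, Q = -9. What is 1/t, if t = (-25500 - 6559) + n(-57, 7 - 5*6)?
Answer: -1/30196 ≈ -3.3117e-5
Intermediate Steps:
Z(H, O) = -1 + O
n(G, X) = G*X + X*(-1 + X) (n(G, X) = X*G + (-1 + X)*X = G*X + X*(-1 + X))
t = -30196 (t = (-25500 - 6559) + (7 - 5*6)*(-1 - 57 + (7 - 5*6)) = -32059 + (7 - 30)*(-1 - 57 + (7 - 30)) = -32059 - 23*(-1 - 57 - 23) = -32059 - 23*(-81) = -32059 + 1863 = -30196)
1/t = 1/(-30196) = -1/30196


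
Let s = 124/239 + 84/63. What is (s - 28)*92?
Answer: -1724816/717 ≈ -2405.6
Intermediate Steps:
s = 1328/717 (s = 124*(1/239) + 84*(1/63) = 124/239 + 4/3 = 1328/717 ≈ 1.8522)
(s - 28)*92 = (1328/717 - 28)*92 = -18748/717*92 = -1724816/717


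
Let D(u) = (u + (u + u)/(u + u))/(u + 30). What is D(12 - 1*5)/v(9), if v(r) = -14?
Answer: -4/259 ≈ -0.015444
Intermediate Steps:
D(u) = (1 + u)/(30 + u) (D(u) = (u + (2*u)/((2*u)))/(30 + u) = (u + (2*u)*(1/(2*u)))/(30 + u) = (u + 1)/(30 + u) = (1 + u)/(30 + u))
D(12 - 1*5)/v(9) = ((1 + (12 - 1*5))/(30 + (12 - 1*5)))/(-14) = ((1 + (12 - 5))/(30 + (12 - 5)))*(-1/14) = ((1 + 7)/(30 + 7))*(-1/14) = (8/37)*(-1/14) = -4/259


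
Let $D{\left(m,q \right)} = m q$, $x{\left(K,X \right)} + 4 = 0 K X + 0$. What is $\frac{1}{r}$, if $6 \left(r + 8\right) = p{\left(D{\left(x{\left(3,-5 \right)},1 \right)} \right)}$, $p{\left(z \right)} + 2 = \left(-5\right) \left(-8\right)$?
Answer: $- \frac{3}{5} \approx -0.6$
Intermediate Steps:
$x{\left(K,X \right)} = -4$ ($x{\left(K,X \right)} = -4 + \left(0 K X + 0\right) = -4 + \left(0 X + 0\right) = -4 + \left(0 + 0\right) = -4 + 0 = -4$)
$p{\left(z \right)} = 38$ ($p{\left(z \right)} = -2 - -40 = -2 + 40 = 38$)
$r = - \frac{5}{3}$ ($r = -8 + \frac{1}{6} \cdot 38 = -8 + \frac{19}{3} = - \frac{5}{3} \approx -1.6667$)
$\frac{1}{r} = \frac{1}{- \frac{5}{3}} = - \frac{3}{5}$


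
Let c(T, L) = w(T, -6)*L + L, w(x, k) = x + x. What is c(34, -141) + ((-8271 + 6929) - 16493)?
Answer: -27564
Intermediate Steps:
w(x, k) = 2*x
c(T, L) = L + 2*L*T (c(T, L) = (2*T)*L + L = 2*L*T + L = L + 2*L*T)
c(34, -141) + ((-8271 + 6929) - 16493) = -141*(1 + 2*34) + ((-8271 + 6929) - 16493) = -141*(1 + 68) + (-1342 - 16493) = -141*69 - 17835 = -9729 - 17835 = -27564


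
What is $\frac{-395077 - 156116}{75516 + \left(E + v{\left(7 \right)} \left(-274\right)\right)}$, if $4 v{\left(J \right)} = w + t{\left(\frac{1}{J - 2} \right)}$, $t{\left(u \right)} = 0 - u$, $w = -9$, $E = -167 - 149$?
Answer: $- \frac{2755965}{379151} \approx -7.2688$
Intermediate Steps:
$E = -316$
$t{\left(u \right)} = - u$
$v{\left(J \right)} = - \frac{9}{4} - \frac{1}{4 \left(-2 + J\right)}$ ($v{\left(J \right)} = \frac{-9 - \frac{1}{J - 2}}{4} = \frac{-9 - \frac{1}{-2 + J}}{4} = - \frac{9}{4} - \frac{1}{4 \left(-2 + J\right)}$)
$\frac{-395077 - 156116}{75516 + \left(E + v{\left(7 \right)} \left(-274\right)\right)} = \frac{-395077 - 156116}{75516 - \left(316 - \frac{17 - 63}{4 \left(-2 + 7\right)} \left(-274\right)\right)} = - \frac{551193}{75516 - \left(316 - \frac{17 - 63}{4 \cdot 5} \left(-274\right)\right)} = - \frac{551193}{75516 - \left(316 - \frac{1}{4} \cdot \frac{1}{5} \left(-46\right) \left(-274\right)\right)} = - \frac{551193}{75516 - - \frac{1571}{5}} = - \frac{551193}{75516 + \left(-316 + \frac{3151}{5}\right)} = - \frac{551193}{75516 + \frac{1571}{5}} = - \frac{551193}{\frac{379151}{5}} = \left(-551193\right) \frac{5}{379151} = - \frac{2755965}{379151}$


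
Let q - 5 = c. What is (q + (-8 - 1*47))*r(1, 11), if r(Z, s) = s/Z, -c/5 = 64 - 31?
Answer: -2365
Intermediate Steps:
c = -165 (c = -5*(64 - 31) = -5*33 = -165)
q = -160 (q = 5 - 165 = -160)
(q + (-8 - 1*47))*r(1, 11) = (-160 + (-8 - 1*47))*(11/1) = (-160 + (-8 - 47))*(11*1) = (-160 - 55)*11 = -215*11 = -2365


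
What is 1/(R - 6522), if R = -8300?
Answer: -1/14822 ≈ -6.7467e-5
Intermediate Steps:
1/(R - 6522) = 1/(-8300 - 6522) = 1/(-14822) = -1/14822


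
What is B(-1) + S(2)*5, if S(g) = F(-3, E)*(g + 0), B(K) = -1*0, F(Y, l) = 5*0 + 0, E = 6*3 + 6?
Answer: 0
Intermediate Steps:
E = 24 (E = 18 + 6 = 24)
F(Y, l) = 0 (F(Y, l) = 0 + 0 = 0)
B(K) = 0
S(g) = 0 (S(g) = 0*(g + 0) = 0*g = 0)
B(-1) + S(2)*5 = 0 + 0*5 = 0 + 0 = 0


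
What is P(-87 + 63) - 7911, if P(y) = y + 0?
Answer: -7935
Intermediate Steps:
P(y) = y
P(-87 + 63) - 7911 = (-87 + 63) - 7911 = -24 - 7911 = -7935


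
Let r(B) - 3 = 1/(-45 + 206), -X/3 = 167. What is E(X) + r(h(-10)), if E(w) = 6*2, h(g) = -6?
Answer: 2416/161 ≈ 15.006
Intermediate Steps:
X = -501 (X = -3*167 = -501)
E(w) = 12
r(B) = 484/161 (r(B) = 3 + 1/(-45 + 206) = 3 + 1/161 = 484/161)
E(X) + r(h(-10)) = 12 + 484/161 = 2416/161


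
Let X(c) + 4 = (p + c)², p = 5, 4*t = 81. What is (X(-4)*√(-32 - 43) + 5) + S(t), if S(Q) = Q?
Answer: 101/4 - 15*I*√3 ≈ 25.25 - 25.981*I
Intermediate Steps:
t = 81/4 (t = (¼)*81 = 81/4 ≈ 20.250)
X(c) = -4 + (5 + c)²
(X(-4)*√(-32 - 43) + 5) + S(t) = ((-4 + (5 - 4)²)*√(-32 - 43) + 5) + 81/4 = ((-4 + 1²)*√(-75) + 5) + 81/4 = ((-4 + 1)*(5*I*√3) + 5) + 81/4 = (-15*I*√3 + 5) + 81/4 = (5 - 15*I*√3) + 81/4 = 101/4 - 15*I*√3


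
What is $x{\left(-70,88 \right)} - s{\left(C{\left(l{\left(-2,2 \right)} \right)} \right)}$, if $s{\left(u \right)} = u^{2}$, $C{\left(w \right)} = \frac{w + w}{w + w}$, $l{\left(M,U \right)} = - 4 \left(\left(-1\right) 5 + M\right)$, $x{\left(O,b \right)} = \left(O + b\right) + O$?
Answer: $-53$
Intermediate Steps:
$x{\left(O,b \right)} = b + 2 O$
$l{\left(M,U \right)} = 20 - 4 M$ ($l{\left(M,U \right)} = - 4 \left(-5 + M\right) = 20 - 4 M$)
$C{\left(w \right)} = 1$ ($C{\left(w \right)} = \frac{2 w}{2 w} = 2 w \frac{1}{2 w} = 1$)
$x{\left(-70,88 \right)} - s{\left(C{\left(l{\left(-2,2 \right)} \right)} \right)} = \left(88 + 2 \left(-70\right)\right) - 1^{2} = \left(88 - 140\right) - 1 = -52 - 1 = -53$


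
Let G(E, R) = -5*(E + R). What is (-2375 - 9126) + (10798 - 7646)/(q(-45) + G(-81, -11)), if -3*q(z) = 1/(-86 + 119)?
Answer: -523431991/45539 ≈ -11494.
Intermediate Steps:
G(E, R) = -5*E - 5*R
q(z) = -1/99 (q(z) = -1/(3*(-86 + 119)) = -1/3/33 = -1/3*1/33 = -1/99)
(-2375 - 9126) + (10798 - 7646)/(q(-45) + G(-81, -11)) = (-2375 - 9126) + (10798 - 7646)/(-1/99 + (-5*(-81) - 5*(-11))) = -11501 + 3152/(-1/99 + (405 + 55)) = -11501 + 3152/(-1/99 + 460) = -11501 + 3152/(45539/99) = -11501 + 3152*(99/45539) = -11501 + 312048/45539 = -523431991/45539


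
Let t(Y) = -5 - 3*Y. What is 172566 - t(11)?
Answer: 172604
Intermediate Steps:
172566 - t(11) = 172566 - (-5 - 3*11) = 172566 - (-5 - 33) = 172566 - 1*(-38) = 172566 + 38 = 172604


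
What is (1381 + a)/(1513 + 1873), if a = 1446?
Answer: 2827/3386 ≈ 0.83491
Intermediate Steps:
(1381 + a)/(1513 + 1873) = (1381 + 1446)/(1513 + 1873) = 2827/3386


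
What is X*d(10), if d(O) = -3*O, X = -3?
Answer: 90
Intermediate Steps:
X*d(10) = -(-9)*10 = -3*(-30) = 90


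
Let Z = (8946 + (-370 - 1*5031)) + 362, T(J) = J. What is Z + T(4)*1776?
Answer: 11011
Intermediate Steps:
Z = 3907 (Z = (8946 + (-370 - 5031)) + 362 = (8946 - 5401) + 362 = 3545 + 362 = 3907)
Z + T(4)*1776 = 3907 + 4*1776 = 3907 + 7104 = 11011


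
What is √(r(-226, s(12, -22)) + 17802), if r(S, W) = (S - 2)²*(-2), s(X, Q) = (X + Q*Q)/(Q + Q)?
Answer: 3*I*√9574 ≈ 293.54*I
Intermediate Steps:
s(X, Q) = (X + Q²)/(2*Q) (s(X, Q) = (X + Q²)/((2*Q)) = (X + Q²)*(1/(2*Q)) = (X + Q²)/(2*Q))
r(S, W) = -2*(-2 + S)² (r(S, W) = (-2 + S)²*(-2) = -2*(-2 + S)²)
√(r(-226, s(12, -22)) + 17802) = √(-2*(-2 - 226)² + 17802) = √(-2*(-228)² + 17802) = √(-2*51984 + 17802) = √(-103968 + 17802) = √(-86166) = 3*I*√9574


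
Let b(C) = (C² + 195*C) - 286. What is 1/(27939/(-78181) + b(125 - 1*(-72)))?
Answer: 78181/6015061839 ≈ 1.2998e-5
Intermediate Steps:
b(C) = -286 + C² + 195*C
1/(27939/(-78181) + b(125 - 1*(-72))) = 1/(27939/(-78181) + (-286 + (125 - 1*(-72))² + 195*(125 - 1*(-72)))) = 1/(27939*(-1/78181) + (-286 + (125 + 72)² + 195*(125 + 72))) = 1/(-27939/78181 + (-286 + 197² + 195*197)) = 1/(-27939/78181 + (-286 + 38809 + 38415)) = 1/(-27939/78181 + 76938) = 1/(6015061839/78181) = 78181/6015061839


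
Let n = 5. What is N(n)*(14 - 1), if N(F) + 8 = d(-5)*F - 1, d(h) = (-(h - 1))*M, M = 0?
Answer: -117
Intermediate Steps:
d(h) = 0 (d(h) = -(h - 1)*0 = -(-1 + h)*0 = (1 - h)*0 = 0)
N(F) = -9 (N(F) = -8 + (0*F - 1) = -8 + (0 - 1) = -8 - 1 = -9)
N(n)*(14 - 1) = -9*(14 - 1) = -9*13 = -117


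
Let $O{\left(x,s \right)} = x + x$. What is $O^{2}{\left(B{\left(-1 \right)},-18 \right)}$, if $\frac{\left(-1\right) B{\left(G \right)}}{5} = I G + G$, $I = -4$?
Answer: $900$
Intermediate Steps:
$B{\left(G \right)} = 15 G$ ($B{\left(G \right)} = - 5 \left(- 4 G + G\right) = - 5 \left(- 3 G\right) = 15 G$)
$O{\left(x,s \right)} = 2 x$
$O^{2}{\left(B{\left(-1 \right)},-18 \right)} = \left(2 \cdot 15 \left(-1\right)\right)^{2} = \left(2 \left(-15\right)\right)^{2} = \left(-30\right)^{2} = 900$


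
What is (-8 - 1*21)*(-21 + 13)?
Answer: 232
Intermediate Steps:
(-8 - 1*21)*(-21 + 13) = (-8 - 21)*(-8) = -29*(-8) = 232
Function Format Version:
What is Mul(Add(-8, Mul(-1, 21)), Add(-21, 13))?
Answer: 232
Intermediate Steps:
Mul(Add(-8, Mul(-1, 21)), Add(-21, 13)) = Mul(Add(-8, -21), -8) = Mul(-29, -8) = 232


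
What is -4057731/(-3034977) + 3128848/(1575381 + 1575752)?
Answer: 7427477258573/3187872059647 ≈ 2.3299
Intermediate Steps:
-4057731/(-3034977) + 3128848/(1575381 + 1575752) = -4057731*(-1/3034977) + 3128848/3151133 = 1352577/1011659 + 3128848*(1/3151133) = 1352577/1011659 + 3128848/3151133 = 7427477258573/3187872059647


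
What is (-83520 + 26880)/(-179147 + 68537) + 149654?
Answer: 551776186/3687 ≈ 1.4965e+5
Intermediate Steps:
(-83520 + 26880)/(-179147 + 68537) + 149654 = -56640/(-110610) + 149654 = -56640*(-1/110610) + 149654 = 1888/3687 + 149654 = 551776186/3687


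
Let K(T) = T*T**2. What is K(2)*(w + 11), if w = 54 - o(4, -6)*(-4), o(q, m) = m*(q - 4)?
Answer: 520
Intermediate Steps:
o(q, m) = m*(-4 + q)
K(T) = T**3
w = 54 (w = 54 - (-6*(-4 + 4))*(-4) = 54 - (-6*0)*(-4) = 54 - 0*(-4) = 54 - 1*0 = 54 + 0 = 54)
K(2)*(w + 11) = 2**3*(54 + 11) = 8*65 = 520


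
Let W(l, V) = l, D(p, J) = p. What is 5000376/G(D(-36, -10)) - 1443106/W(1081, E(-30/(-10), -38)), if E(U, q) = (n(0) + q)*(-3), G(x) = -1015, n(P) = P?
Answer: -6870159046/1097215 ≈ -6261.5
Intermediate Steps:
E(U, q) = -3*q (E(U, q) = (0 + q)*(-3) = q*(-3) = -3*q)
5000376/G(D(-36, -10)) - 1443106/W(1081, E(-30/(-10), -38)) = 5000376/(-1015) - 1443106/1081 = 5000376*(-1/1015) - 1443106*1/1081 = -5000376/1015 - 1443106/1081 = -6870159046/1097215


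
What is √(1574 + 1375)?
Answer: √2949 ≈ 54.305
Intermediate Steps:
√(1574 + 1375) = √2949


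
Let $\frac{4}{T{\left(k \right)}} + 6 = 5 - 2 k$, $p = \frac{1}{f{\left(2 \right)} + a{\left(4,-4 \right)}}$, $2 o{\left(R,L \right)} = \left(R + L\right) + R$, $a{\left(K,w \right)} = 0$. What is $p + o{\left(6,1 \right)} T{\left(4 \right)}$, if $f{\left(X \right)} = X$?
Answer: $- \frac{43}{18} \approx -2.3889$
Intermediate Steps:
$o{\left(R,L \right)} = R + \frac{L}{2}$ ($o{\left(R,L \right)} = \frac{\left(R + L\right) + R}{2} = \frac{\left(L + R\right) + R}{2} = \frac{L + 2 R}{2} = R + \frac{L}{2}$)
$p = \frac{1}{2}$ ($p = \frac{1}{2 + 0} = \frac{1}{2} \approx 0.5$)
$T{\left(k \right)} = \frac{4}{-1 - 2 k}$ ($T{\left(k \right)} = \frac{4}{-6 - \left(-5 + 2 k\right)} = \frac{4}{-1 - 2 k}$)
$p + o{\left(6,1 \right)} T{\left(4 \right)} = \frac{1}{2} + \left(6 + \frac{1}{2} \cdot 1\right) \left(- \frac{4}{1 + 2 \cdot 4}\right) = \frac{1}{2} + \left(6 + \frac{1}{2}\right) \left(- \frac{4}{1 + 8}\right) = \frac{1}{2} + \frac{13 \left(- \frac{4}{9}\right)}{2} = \frac{1}{2} + \frac{13 \left(\left(-4\right) \frac{1}{9}\right)}{2} = \frac{1}{2} + \frac{13}{2} \left(- \frac{4}{9}\right) = \frac{1}{2} - \frac{26}{9} = - \frac{43}{18}$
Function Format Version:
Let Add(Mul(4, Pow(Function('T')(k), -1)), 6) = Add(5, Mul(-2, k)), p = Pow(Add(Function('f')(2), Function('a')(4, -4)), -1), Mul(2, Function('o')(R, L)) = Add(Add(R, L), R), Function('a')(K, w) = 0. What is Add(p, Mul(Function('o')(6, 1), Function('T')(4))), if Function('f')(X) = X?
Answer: Rational(-43, 18) ≈ -2.3889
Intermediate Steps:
Function('o')(R, L) = Add(R, Mul(Rational(1, 2), L)) (Function('o')(R, L) = Mul(Rational(1, 2), Add(Add(R, L), R)) = Mul(Rational(1, 2), Add(Add(L, R), R)) = Mul(Rational(1, 2), Add(L, Mul(2, R))) = Add(R, Mul(Rational(1, 2), L)))
p = Rational(1, 2) (p = Pow(Add(2, 0), -1) = Pow(2, -1) = Rational(1, 2) ≈ 0.50000)
Function('T')(k) = Mul(4, Pow(Add(-1, Mul(-2, k)), -1)) (Function('T')(k) = Mul(4, Pow(Add(-6, Add(5, Mul(-2, k))), -1)) = Mul(4, Pow(Add(-1, Mul(-2, k)), -1)))
Add(p, Mul(Function('o')(6, 1), Function('T')(4))) = Add(Rational(1, 2), Mul(Add(6, Mul(Rational(1, 2), 1)), Mul(-4, Pow(Add(1, Mul(2, 4)), -1)))) = Add(Rational(1, 2), Mul(Add(6, Rational(1, 2)), Mul(-4, Pow(Add(1, 8), -1)))) = Add(Rational(1, 2), Mul(Rational(13, 2), Mul(-4, Pow(9, -1)))) = Add(Rational(1, 2), Mul(Rational(13, 2), Mul(-4, Rational(1, 9)))) = Add(Rational(1, 2), Mul(Rational(13, 2), Rational(-4, 9))) = Add(Rational(1, 2), Rational(-26, 9)) = Rational(-43, 18)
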